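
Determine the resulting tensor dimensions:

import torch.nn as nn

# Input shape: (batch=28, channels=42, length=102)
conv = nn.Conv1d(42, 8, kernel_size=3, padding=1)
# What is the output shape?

Input shape: (28, 42, 102)
Output shape: (28, 8, 102)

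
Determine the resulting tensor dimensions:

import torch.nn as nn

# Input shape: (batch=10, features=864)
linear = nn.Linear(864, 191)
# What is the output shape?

Input shape: (10, 864)
Output shape: (10, 191)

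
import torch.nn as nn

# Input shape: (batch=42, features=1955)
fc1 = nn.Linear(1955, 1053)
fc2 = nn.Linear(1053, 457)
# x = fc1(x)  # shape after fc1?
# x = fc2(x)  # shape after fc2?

Input shape: (42, 1955)
  -> after fc1: (42, 1053)
Output shape: (42, 457)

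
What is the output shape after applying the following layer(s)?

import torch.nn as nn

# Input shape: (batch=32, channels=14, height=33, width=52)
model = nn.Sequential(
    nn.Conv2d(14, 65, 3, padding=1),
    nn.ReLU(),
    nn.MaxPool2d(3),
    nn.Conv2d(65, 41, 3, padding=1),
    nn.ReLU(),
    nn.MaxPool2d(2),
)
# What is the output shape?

Input shape: (32, 14, 33, 52)
  -> after first Conv2d: (32, 65, 33, 52)
  -> after first MaxPool2d: (32, 65, 11, 17)
  -> after second Conv2d: (32, 41, 11, 17)
Output shape: (32, 41, 5, 8)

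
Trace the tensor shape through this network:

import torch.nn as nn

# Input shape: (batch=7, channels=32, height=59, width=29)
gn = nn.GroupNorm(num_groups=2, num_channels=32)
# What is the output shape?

Input shape: (7, 32, 59, 29)
Output shape: (7, 32, 59, 29)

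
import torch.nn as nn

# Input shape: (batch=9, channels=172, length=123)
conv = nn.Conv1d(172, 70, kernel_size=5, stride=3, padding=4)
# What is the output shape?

Input shape: (9, 172, 123)
Output shape: (9, 70, 43)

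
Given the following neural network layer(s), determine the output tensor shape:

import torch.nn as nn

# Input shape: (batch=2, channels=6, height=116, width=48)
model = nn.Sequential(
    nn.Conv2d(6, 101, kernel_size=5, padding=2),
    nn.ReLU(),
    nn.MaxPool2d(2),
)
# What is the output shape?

Input shape: (2, 6, 116, 48)
  -> after Conv2d: (2, 101, 116, 48)
  -> after ReLU: (2, 101, 116, 48)
Output shape: (2, 101, 58, 24)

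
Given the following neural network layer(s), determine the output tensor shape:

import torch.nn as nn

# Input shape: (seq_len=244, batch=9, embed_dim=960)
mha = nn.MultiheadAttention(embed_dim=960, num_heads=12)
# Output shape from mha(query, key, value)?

Input shape: (244, 9, 960)
Output shape: (244, 9, 960)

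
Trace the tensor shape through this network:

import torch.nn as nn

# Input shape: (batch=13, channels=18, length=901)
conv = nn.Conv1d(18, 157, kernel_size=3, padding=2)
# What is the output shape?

Input shape: (13, 18, 901)
Output shape: (13, 157, 903)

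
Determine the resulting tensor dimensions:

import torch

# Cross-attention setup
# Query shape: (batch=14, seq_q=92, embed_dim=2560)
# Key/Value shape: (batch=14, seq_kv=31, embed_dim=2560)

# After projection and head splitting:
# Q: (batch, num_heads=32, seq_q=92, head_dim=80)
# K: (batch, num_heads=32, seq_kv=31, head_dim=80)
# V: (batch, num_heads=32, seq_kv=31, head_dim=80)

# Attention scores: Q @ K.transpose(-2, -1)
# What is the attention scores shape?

Input shape: (14, 92, 2560)
Output shape: (14, 32, 92, 31)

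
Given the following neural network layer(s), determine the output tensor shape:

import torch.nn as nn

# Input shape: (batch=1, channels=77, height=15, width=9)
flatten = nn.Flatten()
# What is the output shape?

Input shape: (1, 77, 15, 9)
Output shape: (1, 10395)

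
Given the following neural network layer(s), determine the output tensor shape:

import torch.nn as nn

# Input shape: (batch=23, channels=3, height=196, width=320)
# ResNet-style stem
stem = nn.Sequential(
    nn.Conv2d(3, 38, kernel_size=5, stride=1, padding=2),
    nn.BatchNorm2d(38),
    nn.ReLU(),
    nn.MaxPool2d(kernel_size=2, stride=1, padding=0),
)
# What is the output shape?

Input shape: (23, 3, 196, 320)
  -> after Conv2d 5x5 stride=1: (23, 38, 196, 320)
Output shape: (23, 38, 195, 319)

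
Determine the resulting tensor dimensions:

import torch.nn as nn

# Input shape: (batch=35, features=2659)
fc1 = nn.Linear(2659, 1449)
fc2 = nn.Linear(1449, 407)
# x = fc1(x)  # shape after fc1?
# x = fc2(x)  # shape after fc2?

Input shape: (35, 2659)
  -> after fc1: (35, 1449)
Output shape: (35, 407)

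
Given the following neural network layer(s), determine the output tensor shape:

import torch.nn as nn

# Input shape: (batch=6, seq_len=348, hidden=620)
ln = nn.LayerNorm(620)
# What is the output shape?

Input shape: (6, 348, 620)
Output shape: (6, 348, 620)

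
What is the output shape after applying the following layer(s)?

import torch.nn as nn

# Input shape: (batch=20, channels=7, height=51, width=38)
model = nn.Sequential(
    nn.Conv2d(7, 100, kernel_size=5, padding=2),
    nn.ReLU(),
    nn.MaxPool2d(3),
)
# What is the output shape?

Input shape: (20, 7, 51, 38)
  -> after Conv2d: (20, 100, 51, 38)
  -> after ReLU: (20, 100, 51, 38)
Output shape: (20, 100, 17, 12)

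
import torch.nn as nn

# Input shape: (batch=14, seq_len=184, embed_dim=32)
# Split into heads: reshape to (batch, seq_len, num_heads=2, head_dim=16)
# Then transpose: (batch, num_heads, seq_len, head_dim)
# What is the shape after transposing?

Input shape: (14, 184, 32)
  -> after reshape: (14, 184, 2, 16)
Output shape: (14, 2, 184, 16)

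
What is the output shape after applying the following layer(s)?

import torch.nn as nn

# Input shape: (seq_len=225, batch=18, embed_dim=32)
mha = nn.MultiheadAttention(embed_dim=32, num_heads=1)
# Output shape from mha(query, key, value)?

Input shape: (225, 18, 32)
Output shape: (225, 18, 32)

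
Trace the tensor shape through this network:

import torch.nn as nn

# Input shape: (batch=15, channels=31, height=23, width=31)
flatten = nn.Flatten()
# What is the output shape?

Input shape: (15, 31, 23, 31)
Output shape: (15, 22103)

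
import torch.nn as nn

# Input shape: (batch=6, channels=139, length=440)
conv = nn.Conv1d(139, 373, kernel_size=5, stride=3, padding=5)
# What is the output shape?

Input shape: (6, 139, 440)
Output shape: (6, 373, 149)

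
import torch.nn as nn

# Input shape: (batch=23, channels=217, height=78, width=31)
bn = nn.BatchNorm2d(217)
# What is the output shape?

Input shape: (23, 217, 78, 31)
Output shape: (23, 217, 78, 31)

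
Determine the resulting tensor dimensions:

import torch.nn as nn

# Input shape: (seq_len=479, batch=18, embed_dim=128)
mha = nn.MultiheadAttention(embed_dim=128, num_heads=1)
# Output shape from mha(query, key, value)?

Input shape: (479, 18, 128)
Output shape: (479, 18, 128)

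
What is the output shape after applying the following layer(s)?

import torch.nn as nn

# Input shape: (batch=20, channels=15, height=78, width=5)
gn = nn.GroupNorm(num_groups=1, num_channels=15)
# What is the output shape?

Input shape: (20, 15, 78, 5)
Output shape: (20, 15, 78, 5)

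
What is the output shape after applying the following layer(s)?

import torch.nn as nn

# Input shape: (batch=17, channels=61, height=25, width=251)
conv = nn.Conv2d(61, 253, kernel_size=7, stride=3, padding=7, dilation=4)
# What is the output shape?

Input shape: (17, 61, 25, 251)
Output shape: (17, 253, 5, 81)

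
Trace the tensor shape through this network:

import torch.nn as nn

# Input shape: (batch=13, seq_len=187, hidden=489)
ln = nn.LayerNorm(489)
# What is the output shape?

Input shape: (13, 187, 489)
Output shape: (13, 187, 489)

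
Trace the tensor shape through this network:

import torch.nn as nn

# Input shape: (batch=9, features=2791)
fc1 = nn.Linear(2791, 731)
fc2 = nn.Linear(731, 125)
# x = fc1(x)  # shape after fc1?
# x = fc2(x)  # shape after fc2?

Input shape: (9, 2791)
  -> after fc1: (9, 731)
Output shape: (9, 125)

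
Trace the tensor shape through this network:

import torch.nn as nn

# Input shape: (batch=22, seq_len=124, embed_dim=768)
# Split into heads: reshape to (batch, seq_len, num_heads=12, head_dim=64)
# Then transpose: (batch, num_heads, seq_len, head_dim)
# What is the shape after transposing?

Input shape: (22, 124, 768)
  -> after reshape: (22, 124, 12, 64)
Output shape: (22, 12, 124, 64)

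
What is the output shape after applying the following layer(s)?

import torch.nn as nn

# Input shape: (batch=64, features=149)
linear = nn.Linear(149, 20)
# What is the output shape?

Input shape: (64, 149)
Output shape: (64, 20)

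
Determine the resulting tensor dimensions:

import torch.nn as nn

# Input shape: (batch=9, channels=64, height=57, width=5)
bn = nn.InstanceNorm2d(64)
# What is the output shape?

Input shape: (9, 64, 57, 5)
Output shape: (9, 64, 57, 5)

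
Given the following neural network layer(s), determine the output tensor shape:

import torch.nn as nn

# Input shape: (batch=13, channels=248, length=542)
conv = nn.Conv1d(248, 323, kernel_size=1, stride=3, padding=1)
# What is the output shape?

Input shape: (13, 248, 542)
Output shape: (13, 323, 182)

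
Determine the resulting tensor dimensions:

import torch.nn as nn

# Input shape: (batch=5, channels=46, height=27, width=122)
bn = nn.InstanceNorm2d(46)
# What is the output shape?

Input shape: (5, 46, 27, 122)
Output shape: (5, 46, 27, 122)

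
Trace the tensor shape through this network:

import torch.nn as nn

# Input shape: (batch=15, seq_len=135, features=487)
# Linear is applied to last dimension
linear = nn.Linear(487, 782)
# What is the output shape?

Input shape: (15, 135, 487)
Output shape: (15, 135, 782)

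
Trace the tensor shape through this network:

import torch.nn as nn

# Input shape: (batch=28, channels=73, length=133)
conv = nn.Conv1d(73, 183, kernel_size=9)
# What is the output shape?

Input shape: (28, 73, 133)
Output shape: (28, 183, 125)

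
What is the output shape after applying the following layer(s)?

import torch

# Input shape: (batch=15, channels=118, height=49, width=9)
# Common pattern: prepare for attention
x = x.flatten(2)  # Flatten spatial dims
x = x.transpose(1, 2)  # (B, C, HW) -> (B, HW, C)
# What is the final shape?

Input shape: (15, 118, 49, 9)
  -> after flatten(2): (15, 118, 441)
Output shape: (15, 441, 118)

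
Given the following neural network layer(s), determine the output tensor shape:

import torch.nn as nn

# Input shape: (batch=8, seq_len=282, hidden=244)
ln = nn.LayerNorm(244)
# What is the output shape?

Input shape: (8, 282, 244)
Output shape: (8, 282, 244)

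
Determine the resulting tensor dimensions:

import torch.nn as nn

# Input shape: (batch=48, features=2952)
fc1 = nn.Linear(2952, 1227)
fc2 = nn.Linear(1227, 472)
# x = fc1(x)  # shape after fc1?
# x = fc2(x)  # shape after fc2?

Input shape: (48, 2952)
  -> after fc1: (48, 1227)
Output shape: (48, 472)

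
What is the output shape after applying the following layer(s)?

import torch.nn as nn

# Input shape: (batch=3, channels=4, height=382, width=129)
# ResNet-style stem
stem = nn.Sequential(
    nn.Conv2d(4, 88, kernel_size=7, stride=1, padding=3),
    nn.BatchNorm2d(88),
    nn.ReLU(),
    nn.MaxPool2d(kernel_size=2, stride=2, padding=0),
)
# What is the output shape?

Input shape: (3, 4, 382, 129)
  -> after Conv2d 7x7 stride=1: (3, 88, 382, 129)
Output shape: (3, 88, 191, 64)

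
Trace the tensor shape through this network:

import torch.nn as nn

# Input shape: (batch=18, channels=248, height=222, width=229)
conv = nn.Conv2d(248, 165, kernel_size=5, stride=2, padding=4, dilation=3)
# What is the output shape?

Input shape: (18, 248, 222, 229)
Output shape: (18, 165, 109, 113)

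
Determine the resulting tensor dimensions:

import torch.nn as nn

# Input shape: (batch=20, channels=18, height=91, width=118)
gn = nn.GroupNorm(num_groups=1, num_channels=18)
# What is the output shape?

Input shape: (20, 18, 91, 118)
Output shape: (20, 18, 91, 118)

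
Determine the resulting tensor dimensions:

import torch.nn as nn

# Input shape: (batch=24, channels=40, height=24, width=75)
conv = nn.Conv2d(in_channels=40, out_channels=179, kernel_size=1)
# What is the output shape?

Input shape: (24, 40, 24, 75)
Output shape: (24, 179, 24, 75)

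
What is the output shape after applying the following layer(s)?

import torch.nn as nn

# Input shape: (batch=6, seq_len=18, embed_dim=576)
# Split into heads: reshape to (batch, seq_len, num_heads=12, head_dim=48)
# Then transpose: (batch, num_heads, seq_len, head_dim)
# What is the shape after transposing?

Input shape: (6, 18, 576)
  -> after reshape: (6, 18, 12, 48)
Output shape: (6, 12, 18, 48)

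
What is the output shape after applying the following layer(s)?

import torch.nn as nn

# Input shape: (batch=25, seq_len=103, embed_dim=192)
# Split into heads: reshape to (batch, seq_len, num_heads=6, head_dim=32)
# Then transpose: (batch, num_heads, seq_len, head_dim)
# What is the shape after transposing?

Input shape: (25, 103, 192)
  -> after reshape: (25, 103, 6, 32)
Output shape: (25, 6, 103, 32)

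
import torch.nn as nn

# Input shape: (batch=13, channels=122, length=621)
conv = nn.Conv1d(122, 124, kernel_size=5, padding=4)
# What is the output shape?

Input shape: (13, 122, 621)
Output shape: (13, 124, 625)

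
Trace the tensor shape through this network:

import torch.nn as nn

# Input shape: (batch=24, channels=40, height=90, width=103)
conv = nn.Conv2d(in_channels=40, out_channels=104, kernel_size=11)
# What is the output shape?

Input shape: (24, 40, 90, 103)
Output shape: (24, 104, 80, 93)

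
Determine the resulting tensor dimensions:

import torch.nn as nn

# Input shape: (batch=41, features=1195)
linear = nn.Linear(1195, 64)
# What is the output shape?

Input shape: (41, 1195)
Output shape: (41, 64)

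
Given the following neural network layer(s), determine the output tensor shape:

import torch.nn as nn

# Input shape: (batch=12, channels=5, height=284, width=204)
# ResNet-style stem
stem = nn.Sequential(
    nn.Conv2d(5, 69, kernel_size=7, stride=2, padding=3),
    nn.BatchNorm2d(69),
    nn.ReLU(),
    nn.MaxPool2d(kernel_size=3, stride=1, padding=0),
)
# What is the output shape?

Input shape: (12, 5, 284, 204)
  -> after Conv2d 7x7 stride=2: (12, 69, 142, 102)
Output shape: (12, 69, 140, 100)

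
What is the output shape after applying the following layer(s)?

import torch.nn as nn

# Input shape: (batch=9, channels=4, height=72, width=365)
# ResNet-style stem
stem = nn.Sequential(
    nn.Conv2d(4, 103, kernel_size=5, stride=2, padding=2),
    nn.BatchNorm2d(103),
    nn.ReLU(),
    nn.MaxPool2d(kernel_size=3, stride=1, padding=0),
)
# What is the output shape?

Input shape: (9, 4, 72, 365)
  -> after Conv2d 5x5 stride=2: (9, 103, 36, 183)
Output shape: (9, 103, 34, 181)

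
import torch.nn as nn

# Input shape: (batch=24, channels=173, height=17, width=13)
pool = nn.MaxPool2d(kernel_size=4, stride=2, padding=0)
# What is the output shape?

Input shape: (24, 173, 17, 13)
Output shape: (24, 173, 7, 5)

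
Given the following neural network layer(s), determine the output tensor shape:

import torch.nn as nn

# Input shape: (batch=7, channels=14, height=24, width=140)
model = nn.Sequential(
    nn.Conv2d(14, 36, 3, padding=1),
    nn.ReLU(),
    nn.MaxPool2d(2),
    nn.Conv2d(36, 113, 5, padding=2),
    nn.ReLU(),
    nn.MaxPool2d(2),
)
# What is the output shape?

Input shape: (7, 14, 24, 140)
  -> after first Conv2d: (7, 36, 24, 140)
  -> after first MaxPool2d: (7, 36, 12, 70)
  -> after second Conv2d: (7, 113, 12, 70)
Output shape: (7, 113, 6, 35)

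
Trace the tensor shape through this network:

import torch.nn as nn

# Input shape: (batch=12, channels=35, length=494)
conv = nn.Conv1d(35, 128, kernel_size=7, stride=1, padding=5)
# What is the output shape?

Input shape: (12, 35, 494)
Output shape: (12, 128, 498)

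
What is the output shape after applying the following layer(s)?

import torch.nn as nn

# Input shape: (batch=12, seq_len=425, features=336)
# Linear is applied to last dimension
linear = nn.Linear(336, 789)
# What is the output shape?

Input shape: (12, 425, 336)
Output shape: (12, 425, 789)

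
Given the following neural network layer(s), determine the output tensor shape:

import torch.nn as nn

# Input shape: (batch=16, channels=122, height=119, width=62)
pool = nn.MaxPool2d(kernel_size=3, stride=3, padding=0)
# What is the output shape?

Input shape: (16, 122, 119, 62)
Output shape: (16, 122, 39, 20)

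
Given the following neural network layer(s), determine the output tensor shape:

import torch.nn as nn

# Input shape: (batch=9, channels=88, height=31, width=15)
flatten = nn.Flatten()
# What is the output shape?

Input shape: (9, 88, 31, 15)
Output shape: (9, 40920)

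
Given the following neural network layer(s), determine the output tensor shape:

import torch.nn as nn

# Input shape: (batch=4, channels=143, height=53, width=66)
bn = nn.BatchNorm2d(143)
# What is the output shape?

Input shape: (4, 143, 53, 66)
Output shape: (4, 143, 53, 66)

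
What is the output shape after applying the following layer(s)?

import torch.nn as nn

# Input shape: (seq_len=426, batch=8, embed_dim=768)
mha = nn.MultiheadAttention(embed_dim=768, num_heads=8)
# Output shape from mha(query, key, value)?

Input shape: (426, 8, 768)
Output shape: (426, 8, 768)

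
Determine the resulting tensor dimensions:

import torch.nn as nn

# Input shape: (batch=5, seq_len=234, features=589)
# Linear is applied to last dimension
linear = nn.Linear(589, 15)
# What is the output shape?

Input shape: (5, 234, 589)
Output shape: (5, 234, 15)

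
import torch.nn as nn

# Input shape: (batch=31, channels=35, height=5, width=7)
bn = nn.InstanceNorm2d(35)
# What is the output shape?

Input shape: (31, 35, 5, 7)
Output shape: (31, 35, 5, 7)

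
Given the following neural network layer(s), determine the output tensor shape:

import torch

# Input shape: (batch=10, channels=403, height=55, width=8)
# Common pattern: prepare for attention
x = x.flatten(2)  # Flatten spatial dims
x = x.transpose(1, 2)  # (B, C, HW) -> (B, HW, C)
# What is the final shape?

Input shape: (10, 403, 55, 8)
  -> after flatten(2): (10, 403, 440)
Output shape: (10, 440, 403)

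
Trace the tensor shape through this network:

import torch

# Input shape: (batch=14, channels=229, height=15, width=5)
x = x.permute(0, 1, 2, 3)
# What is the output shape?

Input shape: (14, 229, 15, 5)
Output shape: (14, 229, 15, 5)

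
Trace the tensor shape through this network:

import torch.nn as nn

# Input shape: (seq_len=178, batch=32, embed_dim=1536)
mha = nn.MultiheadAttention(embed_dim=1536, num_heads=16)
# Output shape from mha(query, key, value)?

Input shape: (178, 32, 1536)
Output shape: (178, 32, 1536)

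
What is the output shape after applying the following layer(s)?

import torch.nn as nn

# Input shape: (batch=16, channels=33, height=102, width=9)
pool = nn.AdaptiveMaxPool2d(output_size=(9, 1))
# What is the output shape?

Input shape: (16, 33, 102, 9)
Output shape: (16, 33, 9, 1)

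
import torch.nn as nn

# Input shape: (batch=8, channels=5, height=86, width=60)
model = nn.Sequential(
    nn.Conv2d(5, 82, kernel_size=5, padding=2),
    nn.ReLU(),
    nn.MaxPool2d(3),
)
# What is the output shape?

Input shape: (8, 5, 86, 60)
  -> after Conv2d: (8, 82, 86, 60)
  -> after ReLU: (8, 82, 86, 60)
Output shape: (8, 82, 28, 20)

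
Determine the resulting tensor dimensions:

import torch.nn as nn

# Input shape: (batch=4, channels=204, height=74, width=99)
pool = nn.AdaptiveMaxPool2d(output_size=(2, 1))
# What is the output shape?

Input shape: (4, 204, 74, 99)
Output shape: (4, 204, 2, 1)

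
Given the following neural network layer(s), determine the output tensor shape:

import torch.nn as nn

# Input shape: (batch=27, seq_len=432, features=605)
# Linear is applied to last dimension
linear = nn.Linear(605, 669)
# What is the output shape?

Input shape: (27, 432, 605)
Output shape: (27, 432, 669)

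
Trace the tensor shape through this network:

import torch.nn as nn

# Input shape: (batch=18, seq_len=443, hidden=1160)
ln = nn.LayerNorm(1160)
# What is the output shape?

Input shape: (18, 443, 1160)
Output shape: (18, 443, 1160)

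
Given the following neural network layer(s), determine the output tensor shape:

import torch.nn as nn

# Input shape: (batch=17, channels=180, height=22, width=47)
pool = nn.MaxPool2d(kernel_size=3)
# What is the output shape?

Input shape: (17, 180, 22, 47)
Output shape: (17, 180, 7, 15)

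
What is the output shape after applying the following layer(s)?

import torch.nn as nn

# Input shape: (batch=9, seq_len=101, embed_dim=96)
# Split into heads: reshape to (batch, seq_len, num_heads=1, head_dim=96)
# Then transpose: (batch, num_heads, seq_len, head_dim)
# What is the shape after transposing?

Input shape: (9, 101, 96)
  -> after reshape: (9, 101, 1, 96)
Output shape: (9, 1, 101, 96)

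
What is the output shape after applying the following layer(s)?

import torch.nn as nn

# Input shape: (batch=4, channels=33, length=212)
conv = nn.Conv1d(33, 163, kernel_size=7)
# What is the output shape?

Input shape: (4, 33, 212)
Output shape: (4, 163, 206)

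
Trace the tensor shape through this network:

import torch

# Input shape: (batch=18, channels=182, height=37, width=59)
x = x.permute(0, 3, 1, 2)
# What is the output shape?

Input shape: (18, 182, 37, 59)
Output shape: (18, 59, 182, 37)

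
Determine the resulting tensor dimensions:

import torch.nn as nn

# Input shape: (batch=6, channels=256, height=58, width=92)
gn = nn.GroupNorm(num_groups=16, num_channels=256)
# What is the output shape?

Input shape: (6, 256, 58, 92)
Output shape: (6, 256, 58, 92)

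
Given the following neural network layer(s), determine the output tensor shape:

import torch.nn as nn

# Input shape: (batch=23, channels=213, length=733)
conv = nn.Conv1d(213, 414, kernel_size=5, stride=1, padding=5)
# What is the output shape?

Input shape: (23, 213, 733)
Output shape: (23, 414, 739)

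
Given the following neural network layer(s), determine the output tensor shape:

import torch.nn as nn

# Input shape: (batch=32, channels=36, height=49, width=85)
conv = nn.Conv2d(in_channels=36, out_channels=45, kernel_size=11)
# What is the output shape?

Input shape: (32, 36, 49, 85)
Output shape: (32, 45, 39, 75)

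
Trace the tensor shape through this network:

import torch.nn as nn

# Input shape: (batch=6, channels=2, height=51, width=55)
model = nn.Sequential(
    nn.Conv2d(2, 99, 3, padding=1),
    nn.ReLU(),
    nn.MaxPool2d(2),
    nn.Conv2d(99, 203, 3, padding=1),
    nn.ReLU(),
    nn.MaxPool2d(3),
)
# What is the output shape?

Input shape: (6, 2, 51, 55)
  -> after first Conv2d: (6, 99, 51, 55)
  -> after first MaxPool2d: (6, 99, 25, 27)
  -> after second Conv2d: (6, 203, 25, 27)
Output shape: (6, 203, 8, 9)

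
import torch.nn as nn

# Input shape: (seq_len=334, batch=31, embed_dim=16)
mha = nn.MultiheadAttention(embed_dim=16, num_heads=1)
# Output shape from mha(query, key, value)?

Input shape: (334, 31, 16)
Output shape: (334, 31, 16)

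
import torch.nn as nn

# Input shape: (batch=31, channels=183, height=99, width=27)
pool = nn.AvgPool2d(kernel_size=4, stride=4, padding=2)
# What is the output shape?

Input shape: (31, 183, 99, 27)
Output shape: (31, 183, 25, 7)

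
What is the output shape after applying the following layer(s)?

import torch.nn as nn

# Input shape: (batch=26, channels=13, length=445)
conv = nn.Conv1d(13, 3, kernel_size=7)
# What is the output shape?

Input shape: (26, 13, 445)
Output shape: (26, 3, 439)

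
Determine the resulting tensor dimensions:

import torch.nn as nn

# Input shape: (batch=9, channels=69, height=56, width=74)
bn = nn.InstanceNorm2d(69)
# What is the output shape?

Input shape: (9, 69, 56, 74)
Output shape: (9, 69, 56, 74)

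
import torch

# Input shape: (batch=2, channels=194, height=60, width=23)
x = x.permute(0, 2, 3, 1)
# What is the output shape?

Input shape: (2, 194, 60, 23)
Output shape: (2, 60, 23, 194)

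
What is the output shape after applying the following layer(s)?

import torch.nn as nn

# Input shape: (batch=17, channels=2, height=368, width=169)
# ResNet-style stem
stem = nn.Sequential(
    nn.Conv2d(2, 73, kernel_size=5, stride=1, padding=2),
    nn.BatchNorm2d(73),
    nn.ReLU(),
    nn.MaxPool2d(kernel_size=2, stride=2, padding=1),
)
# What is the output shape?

Input shape: (17, 2, 368, 169)
  -> after Conv2d 5x5 stride=1: (17, 73, 368, 169)
Output shape: (17, 73, 185, 85)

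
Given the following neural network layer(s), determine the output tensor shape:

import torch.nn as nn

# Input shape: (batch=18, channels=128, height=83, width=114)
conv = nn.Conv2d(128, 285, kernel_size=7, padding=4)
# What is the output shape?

Input shape: (18, 128, 83, 114)
Output shape: (18, 285, 85, 116)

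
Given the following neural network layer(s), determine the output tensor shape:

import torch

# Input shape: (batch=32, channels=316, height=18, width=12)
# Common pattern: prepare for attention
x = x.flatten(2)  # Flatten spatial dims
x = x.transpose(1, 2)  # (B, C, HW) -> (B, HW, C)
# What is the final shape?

Input shape: (32, 316, 18, 12)
  -> after flatten(2): (32, 316, 216)
Output shape: (32, 216, 316)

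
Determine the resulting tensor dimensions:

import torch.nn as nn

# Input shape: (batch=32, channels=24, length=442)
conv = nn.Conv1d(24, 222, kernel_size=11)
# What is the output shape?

Input shape: (32, 24, 442)
Output shape: (32, 222, 432)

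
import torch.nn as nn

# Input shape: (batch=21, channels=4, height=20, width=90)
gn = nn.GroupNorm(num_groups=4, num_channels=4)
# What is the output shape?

Input shape: (21, 4, 20, 90)
Output shape: (21, 4, 20, 90)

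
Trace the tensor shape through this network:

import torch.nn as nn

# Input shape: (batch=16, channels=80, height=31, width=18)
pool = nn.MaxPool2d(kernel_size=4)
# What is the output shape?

Input shape: (16, 80, 31, 18)
Output shape: (16, 80, 7, 4)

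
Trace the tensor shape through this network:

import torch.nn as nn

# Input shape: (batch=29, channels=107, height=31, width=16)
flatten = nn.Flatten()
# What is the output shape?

Input shape: (29, 107, 31, 16)
Output shape: (29, 53072)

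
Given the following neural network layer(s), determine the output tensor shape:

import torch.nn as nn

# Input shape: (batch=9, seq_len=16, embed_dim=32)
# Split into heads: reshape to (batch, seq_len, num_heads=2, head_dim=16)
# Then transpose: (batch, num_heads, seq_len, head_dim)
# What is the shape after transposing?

Input shape: (9, 16, 32)
  -> after reshape: (9, 16, 2, 16)
Output shape: (9, 2, 16, 16)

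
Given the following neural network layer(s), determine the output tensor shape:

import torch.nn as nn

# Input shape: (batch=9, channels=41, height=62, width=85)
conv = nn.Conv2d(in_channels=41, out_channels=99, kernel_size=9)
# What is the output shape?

Input shape: (9, 41, 62, 85)
Output shape: (9, 99, 54, 77)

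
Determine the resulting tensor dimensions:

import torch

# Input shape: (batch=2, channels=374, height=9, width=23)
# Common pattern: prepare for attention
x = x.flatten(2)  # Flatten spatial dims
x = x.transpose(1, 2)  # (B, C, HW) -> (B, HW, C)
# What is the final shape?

Input shape: (2, 374, 9, 23)
  -> after flatten(2): (2, 374, 207)
Output shape: (2, 207, 374)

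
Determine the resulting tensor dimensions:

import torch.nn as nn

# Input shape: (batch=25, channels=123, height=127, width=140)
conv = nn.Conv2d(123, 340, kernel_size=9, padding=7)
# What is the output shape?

Input shape: (25, 123, 127, 140)
Output shape: (25, 340, 133, 146)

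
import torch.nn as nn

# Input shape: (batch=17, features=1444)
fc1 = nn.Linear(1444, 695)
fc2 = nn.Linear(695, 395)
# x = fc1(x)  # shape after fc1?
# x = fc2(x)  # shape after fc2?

Input shape: (17, 1444)
  -> after fc1: (17, 695)
Output shape: (17, 395)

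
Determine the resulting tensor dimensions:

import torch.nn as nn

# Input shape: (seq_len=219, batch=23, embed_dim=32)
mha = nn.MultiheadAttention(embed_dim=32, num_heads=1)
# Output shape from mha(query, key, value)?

Input shape: (219, 23, 32)
Output shape: (219, 23, 32)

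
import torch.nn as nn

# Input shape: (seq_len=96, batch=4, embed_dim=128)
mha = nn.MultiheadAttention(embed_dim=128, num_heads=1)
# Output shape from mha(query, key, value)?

Input shape: (96, 4, 128)
Output shape: (96, 4, 128)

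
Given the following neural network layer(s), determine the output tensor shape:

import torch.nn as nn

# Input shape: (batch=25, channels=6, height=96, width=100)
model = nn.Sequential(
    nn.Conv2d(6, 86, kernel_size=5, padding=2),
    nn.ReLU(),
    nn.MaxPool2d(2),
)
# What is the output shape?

Input shape: (25, 6, 96, 100)
  -> after Conv2d: (25, 86, 96, 100)
  -> after ReLU: (25, 86, 96, 100)
Output shape: (25, 86, 48, 50)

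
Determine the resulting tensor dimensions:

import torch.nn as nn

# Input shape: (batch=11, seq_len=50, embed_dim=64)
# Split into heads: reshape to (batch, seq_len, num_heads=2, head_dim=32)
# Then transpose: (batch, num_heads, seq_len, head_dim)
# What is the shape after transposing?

Input shape: (11, 50, 64)
  -> after reshape: (11, 50, 2, 32)
Output shape: (11, 2, 50, 32)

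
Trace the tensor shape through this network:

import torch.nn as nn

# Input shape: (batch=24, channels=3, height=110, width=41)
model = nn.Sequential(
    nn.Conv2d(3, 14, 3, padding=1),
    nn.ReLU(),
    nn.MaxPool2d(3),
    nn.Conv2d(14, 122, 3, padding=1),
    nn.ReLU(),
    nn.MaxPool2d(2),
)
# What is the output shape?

Input shape: (24, 3, 110, 41)
  -> after first Conv2d: (24, 14, 110, 41)
  -> after first MaxPool2d: (24, 14, 36, 13)
  -> after second Conv2d: (24, 122, 36, 13)
Output shape: (24, 122, 18, 6)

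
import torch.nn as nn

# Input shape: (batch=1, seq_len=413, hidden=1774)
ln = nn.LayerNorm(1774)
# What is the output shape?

Input shape: (1, 413, 1774)
Output shape: (1, 413, 1774)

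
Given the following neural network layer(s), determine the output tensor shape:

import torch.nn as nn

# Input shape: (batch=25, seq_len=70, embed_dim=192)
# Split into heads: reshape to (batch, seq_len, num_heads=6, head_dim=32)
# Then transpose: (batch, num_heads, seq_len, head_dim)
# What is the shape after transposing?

Input shape: (25, 70, 192)
  -> after reshape: (25, 70, 6, 32)
Output shape: (25, 6, 70, 32)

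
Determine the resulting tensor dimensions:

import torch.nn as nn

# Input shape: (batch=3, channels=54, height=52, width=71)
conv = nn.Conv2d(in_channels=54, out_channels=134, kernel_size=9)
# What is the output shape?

Input shape: (3, 54, 52, 71)
Output shape: (3, 134, 44, 63)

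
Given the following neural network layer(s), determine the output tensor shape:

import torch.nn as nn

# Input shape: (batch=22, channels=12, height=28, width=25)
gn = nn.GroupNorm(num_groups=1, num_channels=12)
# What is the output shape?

Input shape: (22, 12, 28, 25)
Output shape: (22, 12, 28, 25)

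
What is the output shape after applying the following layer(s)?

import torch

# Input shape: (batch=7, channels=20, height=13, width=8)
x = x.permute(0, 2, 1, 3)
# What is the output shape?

Input shape: (7, 20, 13, 8)
Output shape: (7, 13, 20, 8)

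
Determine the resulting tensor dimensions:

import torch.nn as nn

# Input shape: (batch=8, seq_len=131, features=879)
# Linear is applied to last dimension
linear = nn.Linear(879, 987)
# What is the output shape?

Input shape: (8, 131, 879)
Output shape: (8, 131, 987)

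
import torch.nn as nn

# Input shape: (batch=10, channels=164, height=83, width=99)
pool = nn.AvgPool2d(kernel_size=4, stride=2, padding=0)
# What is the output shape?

Input shape: (10, 164, 83, 99)
Output shape: (10, 164, 40, 48)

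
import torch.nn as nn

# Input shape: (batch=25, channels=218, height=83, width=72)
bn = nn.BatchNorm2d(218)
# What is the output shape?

Input shape: (25, 218, 83, 72)
Output shape: (25, 218, 83, 72)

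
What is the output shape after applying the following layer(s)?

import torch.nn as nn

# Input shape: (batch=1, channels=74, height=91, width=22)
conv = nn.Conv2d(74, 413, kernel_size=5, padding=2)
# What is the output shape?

Input shape: (1, 74, 91, 22)
Output shape: (1, 413, 91, 22)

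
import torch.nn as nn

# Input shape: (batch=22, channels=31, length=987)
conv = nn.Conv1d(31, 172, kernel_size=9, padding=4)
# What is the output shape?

Input shape: (22, 31, 987)
Output shape: (22, 172, 987)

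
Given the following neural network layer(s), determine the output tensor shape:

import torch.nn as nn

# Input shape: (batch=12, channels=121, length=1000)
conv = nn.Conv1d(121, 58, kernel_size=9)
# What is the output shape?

Input shape: (12, 121, 1000)
Output shape: (12, 58, 992)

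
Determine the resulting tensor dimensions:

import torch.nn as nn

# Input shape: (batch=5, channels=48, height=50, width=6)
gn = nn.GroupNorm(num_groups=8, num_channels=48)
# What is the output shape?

Input shape: (5, 48, 50, 6)
Output shape: (5, 48, 50, 6)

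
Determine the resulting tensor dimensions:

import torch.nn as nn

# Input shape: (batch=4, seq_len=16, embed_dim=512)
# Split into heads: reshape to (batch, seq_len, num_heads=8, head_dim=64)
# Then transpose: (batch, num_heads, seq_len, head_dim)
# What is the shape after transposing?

Input shape: (4, 16, 512)
  -> after reshape: (4, 16, 8, 64)
Output shape: (4, 8, 16, 64)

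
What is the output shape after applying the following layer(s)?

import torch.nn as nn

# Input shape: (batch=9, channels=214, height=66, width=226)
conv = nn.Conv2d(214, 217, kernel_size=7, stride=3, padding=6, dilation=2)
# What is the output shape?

Input shape: (9, 214, 66, 226)
Output shape: (9, 217, 22, 76)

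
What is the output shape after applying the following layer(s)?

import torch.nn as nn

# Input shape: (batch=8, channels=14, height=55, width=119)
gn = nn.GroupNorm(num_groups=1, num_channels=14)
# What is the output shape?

Input shape: (8, 14, 55, 119)
Output shape: (8, 14, 55, 119)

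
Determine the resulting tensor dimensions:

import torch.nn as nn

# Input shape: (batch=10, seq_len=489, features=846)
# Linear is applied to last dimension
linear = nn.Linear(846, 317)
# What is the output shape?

Input shape: (10, 489, 846)
Output shape: (10, 489, 317)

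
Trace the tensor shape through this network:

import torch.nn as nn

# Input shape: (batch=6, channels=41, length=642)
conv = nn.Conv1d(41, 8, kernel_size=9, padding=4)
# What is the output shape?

Input shape: (6, 41, 642)
Output shape: (6, 8, 642)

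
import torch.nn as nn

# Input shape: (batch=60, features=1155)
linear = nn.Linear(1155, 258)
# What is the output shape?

Input shape: (60, 1155)
Output shape: (60, 258)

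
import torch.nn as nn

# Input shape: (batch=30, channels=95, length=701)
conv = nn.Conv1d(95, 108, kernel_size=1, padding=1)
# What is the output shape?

Input shape: (30, 95, 701)
Output shape: (30, 108, 703)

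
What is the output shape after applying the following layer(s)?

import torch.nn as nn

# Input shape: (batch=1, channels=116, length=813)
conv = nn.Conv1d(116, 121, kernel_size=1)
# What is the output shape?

Input shape: (1, 116, 813)
Output shape: (1, 121, 813)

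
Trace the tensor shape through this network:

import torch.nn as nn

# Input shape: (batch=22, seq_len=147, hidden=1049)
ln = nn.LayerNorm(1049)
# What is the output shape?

Input shape: (22, 147, 1049)
Output shape: (22, 147, 1049)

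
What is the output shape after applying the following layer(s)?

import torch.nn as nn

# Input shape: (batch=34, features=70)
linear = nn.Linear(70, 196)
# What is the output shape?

Input shape: (34, 70)
Output shape: (34, 196)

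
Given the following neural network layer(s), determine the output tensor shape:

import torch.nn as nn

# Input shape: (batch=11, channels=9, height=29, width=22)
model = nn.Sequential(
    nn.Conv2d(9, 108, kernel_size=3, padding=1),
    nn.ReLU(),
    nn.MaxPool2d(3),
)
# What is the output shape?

Input shape: (11, 9, 29, 22)
  -> after Conv2d: (11, 108, 29, 22)
  -> after ReLU: (11, 108, 29, 22)
Output shape: (11, 108, 9, 7)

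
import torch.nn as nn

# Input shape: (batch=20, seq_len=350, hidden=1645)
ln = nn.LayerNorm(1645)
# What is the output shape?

Input shape: (20, 350, 1645)
Output shape: (20, 350, 1645)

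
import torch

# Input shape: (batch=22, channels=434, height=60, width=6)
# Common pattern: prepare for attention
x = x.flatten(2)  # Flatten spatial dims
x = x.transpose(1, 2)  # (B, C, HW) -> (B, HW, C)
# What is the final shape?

Input shape: (22, 434, 60, 6)
  -> after flatten(2): (22, 434, 360)
Output shape: (22, 360, 434)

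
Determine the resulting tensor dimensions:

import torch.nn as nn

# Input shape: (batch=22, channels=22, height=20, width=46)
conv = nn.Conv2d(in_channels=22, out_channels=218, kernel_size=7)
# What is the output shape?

Input shape: (22, 22, 20, 46)
Output shape: (22, 218, 14, 40)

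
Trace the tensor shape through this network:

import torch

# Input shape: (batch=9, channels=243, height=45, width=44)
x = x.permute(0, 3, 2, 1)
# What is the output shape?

Input shape: (9, 243, 45, 44)
Output shape: (9, 44, 45, 243)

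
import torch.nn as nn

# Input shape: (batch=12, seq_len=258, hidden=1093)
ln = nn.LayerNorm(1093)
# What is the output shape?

Input shape: (12, 258, 1093)
Output shape: (12, 258, 1093)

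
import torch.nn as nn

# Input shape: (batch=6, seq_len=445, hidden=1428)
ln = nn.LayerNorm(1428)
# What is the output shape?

Input shape: (6, 445, 1428)
Output shape: (6, 445, 1428)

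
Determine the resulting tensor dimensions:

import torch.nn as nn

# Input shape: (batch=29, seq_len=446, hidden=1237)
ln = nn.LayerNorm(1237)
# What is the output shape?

Input shape: (29, 446, 1237)
Output shape: (29, 446, 1237)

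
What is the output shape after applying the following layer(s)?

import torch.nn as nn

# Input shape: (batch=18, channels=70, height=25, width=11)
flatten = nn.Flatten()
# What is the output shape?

Input shape: (18, 70, 25, 11)
Output shape: (18, 19250)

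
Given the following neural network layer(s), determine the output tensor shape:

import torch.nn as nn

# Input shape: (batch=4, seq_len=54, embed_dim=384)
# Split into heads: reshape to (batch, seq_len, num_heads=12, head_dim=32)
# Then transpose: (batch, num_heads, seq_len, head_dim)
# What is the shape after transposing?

Input shape: (4, 54, 384)
  -> after reshape: (4, 54, 12, 32)
Output shape: (4, 12, 54, 32)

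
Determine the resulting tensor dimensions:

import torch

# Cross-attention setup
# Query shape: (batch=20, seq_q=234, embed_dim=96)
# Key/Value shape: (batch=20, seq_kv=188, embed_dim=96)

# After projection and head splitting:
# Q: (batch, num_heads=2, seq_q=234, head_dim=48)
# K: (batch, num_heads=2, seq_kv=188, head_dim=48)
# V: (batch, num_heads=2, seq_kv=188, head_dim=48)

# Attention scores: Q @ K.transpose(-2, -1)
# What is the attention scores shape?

Input shape: (20, 234, 96)
Output shape: (20, 2, 234, 188)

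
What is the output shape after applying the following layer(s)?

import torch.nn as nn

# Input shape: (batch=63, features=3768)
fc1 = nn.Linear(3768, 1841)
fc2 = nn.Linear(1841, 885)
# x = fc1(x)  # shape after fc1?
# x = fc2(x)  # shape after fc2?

Input shape: (63, 3768)
  -> after fc1: (63, 1841)
Output shape: (63, 885)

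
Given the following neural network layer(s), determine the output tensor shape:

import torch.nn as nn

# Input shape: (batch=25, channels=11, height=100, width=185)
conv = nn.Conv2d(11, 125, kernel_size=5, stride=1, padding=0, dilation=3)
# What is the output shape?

Input shape: (25, 11, 100, 185)
Output shape: (25, 125, 88, 173)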